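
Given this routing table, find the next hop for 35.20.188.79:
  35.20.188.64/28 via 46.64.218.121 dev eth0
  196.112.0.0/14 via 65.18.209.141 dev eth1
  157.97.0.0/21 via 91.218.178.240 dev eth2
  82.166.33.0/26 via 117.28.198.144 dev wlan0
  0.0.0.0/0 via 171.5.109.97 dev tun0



Longest prefix match for 35.20.188.79:
  /28 35.20.188.64: MATCH
  /14 196.112.0.0: no
  /21 157.97.0.0: no
  /26 82.166.33.0: no
  /0 0.0.0.0: MATCH
Selected: next-hop 46.64.218.121 via eth0 (matched /28)


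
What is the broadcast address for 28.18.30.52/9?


Network: 28.0.0.0/9
Host bits = 23
Set all host bits to 1:
Broadcast: 28.127.255.255


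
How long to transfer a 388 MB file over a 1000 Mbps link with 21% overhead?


Effective throughput = 1000 * (1 - 21/100) = 790 Mbps
File size in Mb = 388 * 8 = 3104 Mb
Time = 3104 / 790
Time = 3.9291 seconds


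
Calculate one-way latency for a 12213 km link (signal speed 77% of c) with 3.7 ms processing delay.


Speed = 0.77 * 3e5 km/s = 231000 km/s
Propagation delay = 12213 / 231000 = 0.0529 s = 52.8701 ms
Processing delay = 3.7 ms
Total one-way latency = 56.5701 ms


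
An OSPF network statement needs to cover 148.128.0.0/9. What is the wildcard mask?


Subnet mask: 255.128.0.0
Wildcard = 255.255.255.255 - subnet mask
255 - 255 = 0
255 - 128 = 127
255 - 0 = 255
255 - 0 = 255
Wildcard: 0.127.255.255


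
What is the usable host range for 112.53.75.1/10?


Network: 112.0.0.0
Broadcast: 112.63.255.255
First usable = network + 1
Last usable = broadcast - 1
Range: 112.0.0.1 to 112.63.255.254


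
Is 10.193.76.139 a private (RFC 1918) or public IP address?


RFC 1918 private ranges:
  10.0.0.0/8 (10.0.0.0 - 10.255.255.255)
  172.16.0.0/12 (172.16.0.0 - 172.31.255.255)
  192.168.0.0/16 (192.168.0.0 - 192.168.255.255)
Private (in 10.0.0.0/8)


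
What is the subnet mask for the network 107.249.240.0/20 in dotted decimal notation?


/20 means 20 network bits, 12 host bits
Binary: 11111111111111111111000000000000
Mask: 255.255.240.0


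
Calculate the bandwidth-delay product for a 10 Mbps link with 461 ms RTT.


BDP = bandwidth * RTT
= 10 Mbps * 461 ms
= 10 * 1e6 * 461 / 1000 bits
= 4610000 bits
= 576250 bytes
= 562.7441 KB
BDP = 4610000 bits (576250 bytes)


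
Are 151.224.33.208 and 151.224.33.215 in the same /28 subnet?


Mask: 255.255.255.240
151.224.33.208 AND mask = 151.224.33.208
151.224.33.215 AND mask = 151.224.33.208
Yes, same subnet (151.224.33.208)


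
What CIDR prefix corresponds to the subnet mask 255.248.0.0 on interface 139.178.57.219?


Binary: 11111111.11111000.00000000.00000000
Count leading 1s
Prefix: /13


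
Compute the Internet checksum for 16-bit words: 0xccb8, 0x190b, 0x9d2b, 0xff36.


Sum all words (with carry folding):
+ 0xccb8 = 0xccb8
+ 0x190b = 0xe5c3
+ 0x9d2b = 0x82ef
+ 0xff36 = 0x8226
One's complement: ~0x8226
Checksum = 0x7dd9


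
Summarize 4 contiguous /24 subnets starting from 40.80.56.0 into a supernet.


Original prefix: /24
Number of subnets: 4 = 2^2
New prefix = 24 - 2 = 22
Supernet: 40.80.56.0/22


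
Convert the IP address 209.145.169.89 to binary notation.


209 = 11010001
145 = 10010001
169 = 10101001
89 = 01011001
Binary: 11010001.10010001.10101001.01011001


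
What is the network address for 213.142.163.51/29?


IP:   11010101.10001110.10100011.00110011
Mask: 11111111.11111111.11111111.11111000
AND operation:
Net:  11010101.10001110.10100011.00110000
Network: 213.142.163.48/29


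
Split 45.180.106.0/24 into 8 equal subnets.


New prefix = 24 + 3 = 27
Each subnet has 32 addresses
  45.180.106.0/27
  45.180.106.32/27
  45.180.106.64/27
  45.180.106.96/27
  45.180.106.128/27
  45.180.106.160/27
  45.180.106.192/27
  45.180.106.224/27
Subnets: 45.180.106.0/27, 45.180.106.32/27, 45.180.106.64/27, 45.180.106.96/27, 45.180.106.128/27, 45.180.106.160/27, 45.180.106.192/27, 45.180.106.224/27


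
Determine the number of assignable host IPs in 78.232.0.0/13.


Host bits = 32 - 13 = 19
Total addresses = 2^19 = 524288
Usable = total - 2 (network and broadcast)
Usable hosts: 524286


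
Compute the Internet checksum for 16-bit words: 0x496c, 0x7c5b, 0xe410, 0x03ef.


Sum all words (with carry folding):
+ 0x496c = 0x496c
+ 0x7c5b = 0xc5c7
+ 0xe410 = 0xa9d8
+ 0x03ef = 0xadc7
One's complement: ~0xadc7
Checksum = 0x5238


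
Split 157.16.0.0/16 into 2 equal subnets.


New prefix = 16 + 1 = 17
Each subnet has 32768 addresses
  157.16.0.0/17
  157.16.128.0/17
Subnets: 157.16.0.0/17, 157.16.128.0/17


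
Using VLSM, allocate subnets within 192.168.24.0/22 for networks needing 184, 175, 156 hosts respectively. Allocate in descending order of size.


184 hosts -> /24 (254 usable): 192.168.24.0/24
175 hosts -> /24 (254 usable): 192.168.25.0/24
156 hosts -> /24 (254 usable): 192.168.26.0/24
Allocation: 192.168.24.0/24 (184 hosts, 254 usable); 192.168.25.0/24 (175 hosts, 254 usable); 192.168.26.0/24 (156 hosts, 254 usable)


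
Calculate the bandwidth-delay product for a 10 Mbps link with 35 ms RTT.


BDP = bandwidth * RTT
= 10 Mbps * 35 ms
= 10 * 1e6 * 35 / 1000 bits
= 350000 bits
= 43750 bytes
= 42.7246 KB
BDP = 350000 bits (43750 bytes)


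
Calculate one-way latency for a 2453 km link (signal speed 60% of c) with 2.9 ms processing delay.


Speed = 0.6 * 3e5 km/s = 180000 km/s
Propagation delay = 2453 / 180000 = 0.0136 s = 13.6278 ms
Processing delay = 2.9 ms
Total one-way latency = 16.5278 ms


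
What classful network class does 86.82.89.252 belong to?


First octet: 86
Binary: 01010110
0xxxxxxx -> Class A (1-126)
Class A, default mask 255.0.0.0 (/8)


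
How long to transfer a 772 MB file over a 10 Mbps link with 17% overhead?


Effective throughput = 10 * (1 - 17/100) = 8.3 Mbps
File size in Mb = 772 * 8 = 6176 Mb
Time = 6176 / 8.3
Time = 744.0964 seconds


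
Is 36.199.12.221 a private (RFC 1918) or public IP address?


RFC 1918 private ranges:
  10.0.0.0/8 (10.0.0.0 - 10.255.255.255)
  172.16.0.0/12 (172.16.0.0 - 172.31.255.255)
  192.168.0.0/16 (192.168.0.0 - 192.168.255.255)
Public (not in any RFC 1918 range)


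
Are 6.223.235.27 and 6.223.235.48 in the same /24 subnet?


Mask: 255.255.255.0
6.223.235.27 AND mask = 6.223.235.0
6.223.235.48 AND mask = 6.223.235.0
Yes, same subnet (6.223.235.0)


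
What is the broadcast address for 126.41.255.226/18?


Network: 126.41.192.0/18
Host bits = 14
Set all host bits to 1:
Broadcast: 126.41.255.255


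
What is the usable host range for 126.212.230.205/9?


Network: 126.128.0.0
Broadcast: 126.255.255.255
First usable = network + 1
Last usable = broadcast - 1
Range: 126.128.0.1 to 126.255.255.254


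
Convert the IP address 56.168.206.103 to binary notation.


56 = 00111000
168 = 10101000
206 = 11001110
103 = 01100111
Binary: 00111000.10101000.11001110.01100111


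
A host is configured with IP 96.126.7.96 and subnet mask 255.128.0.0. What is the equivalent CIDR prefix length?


Binary: 11111111.10000000.00000000.00000000
Count leading 1s
Prefix: /9


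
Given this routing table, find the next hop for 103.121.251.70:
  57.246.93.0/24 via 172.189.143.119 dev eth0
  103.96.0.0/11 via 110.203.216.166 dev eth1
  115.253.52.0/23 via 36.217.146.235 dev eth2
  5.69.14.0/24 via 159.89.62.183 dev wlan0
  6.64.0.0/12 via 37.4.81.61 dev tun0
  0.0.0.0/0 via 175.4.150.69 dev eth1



Longest prefix match for 103.121.251.70:
  /24 57.246.93.0: no
  /11 103.96.0.0: MATCH
  /23 115.253.52.0: no
  /24 5.69.14.0: no
  /12 6.64.0.0: no
  /0 0.0.0.0: MATCH
Selected: next-hop 110.203.216.166 via eth1 (matched /11)


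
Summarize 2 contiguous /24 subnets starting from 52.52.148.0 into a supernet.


Original prefix: /24
Number of subnets: 2 = 2^1
New prefix = 24 - 1 = 23
Supernet: 52.52.148.0/23


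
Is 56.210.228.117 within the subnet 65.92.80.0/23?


Subnet network: 65.92.80.0
Test IP AND mask: 56.210.228.0
No, 56.210.228.117 is not in 65.92.80.0/23


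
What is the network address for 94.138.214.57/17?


IP:   01011110.10001010.11010110.00111001
Mask: 11111111.11111111.10000000.00000000
AND operation:
Net:  01011110.10001010.10000000.00000000
Network: 94.138.128.0/17


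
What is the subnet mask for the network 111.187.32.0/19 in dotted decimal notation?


/19 means 19 network bits, 13 host bits
Binary: 11111111111111111110000000000000
Mask: 255.255.224.0


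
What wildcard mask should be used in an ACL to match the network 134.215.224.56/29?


Subnet mask: 255.255.255.248
Wildcard = 255.255.255.255 - subnet mask
255 - 255 = 0
255 - 255 = 0
255 - 255 = 0
255 - 248 = 7
Wildcard: 0.0.0.7


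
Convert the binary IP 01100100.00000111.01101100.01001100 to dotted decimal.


01100100 = 100
00000111 = 7
01101100 = 108
01001100 = 76
IP: 100.7.108.76


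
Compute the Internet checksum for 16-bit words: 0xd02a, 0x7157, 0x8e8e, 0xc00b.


Sum all words (with carry folding):
+ 0xd02a = 0xd02a
+ 0x7157 = 0x4182
+ 0x8e8e = 0xd010
+ 0xc00b = 0x901c
One's complement: ~0x901c
Checksum = 0x6fe3


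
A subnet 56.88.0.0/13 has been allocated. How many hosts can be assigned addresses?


Host bits = 32 - 13 = 19
Total addresses = 2^19 = 524288
Usable = total - 2 (network and broadcast)
Usable hosts: 524286


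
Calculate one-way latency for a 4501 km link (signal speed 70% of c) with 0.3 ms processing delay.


Speed = 0.7 * 3e5 km/s = 210000 km/s
Propagation delay = 4501 / 210000 = 0.0214 s = 21.4333 ms
Processing delay = 0.3 ms
Total one-way latency = 21.7333 ms


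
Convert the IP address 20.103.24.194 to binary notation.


20 = 00010100
103 = 01100111
24 = 00011000
194 = 11000010
Binary: 00010100.01100111.00011000.11000010


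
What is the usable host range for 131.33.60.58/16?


Network: 131.33.0.0
Broadcast: 131.33.255.255
First usable = network + 1
Last usable = broadcast - 1
Range: 131.33.0.1 to 131.33.255.254


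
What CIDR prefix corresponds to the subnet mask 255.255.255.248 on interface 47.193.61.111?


Binary: 11111111.11111111.11111111.11111000
Count leading 1s
Prefix: /29


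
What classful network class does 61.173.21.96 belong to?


First octet: 61
Binary: 00111101
0xxxxxxx -> Class A (1-126)
Class A, default mask 255.0.0.0 (/8)


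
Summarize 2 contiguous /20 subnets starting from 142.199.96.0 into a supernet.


Original prefix: /20
Number of subnets: 2 = 2^1
New prefix = 20 - 1 = 19
Supernet: 142.199.96.0/19


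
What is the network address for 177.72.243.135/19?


IP:   10110001.01001000.11110011.10000111
Mask: 11111111.11111111.11100000.00000000
AND operation:
Net:  10110001.01001000.11100000.00000000
Network: 177.72.224.0/19


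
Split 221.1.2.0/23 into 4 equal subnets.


New prefix = 23 + 2 = 25
Each subnet has 128 addresses
  221.1.2.0/25
  221.1.2.128/25
  221.1.3.0/25
  221.1.3.128/25
Subnets: 221.1.2.0/25, 221.1.2.128/25, 221.1.3.0/25, 221.1.3.128/25


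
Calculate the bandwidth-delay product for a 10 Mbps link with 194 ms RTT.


BDP = bandwidth * RTT
= 10 Mbps * 194 ms
= 10 * 1e6 * 194 / 1000 bits
= 1940000 bits
= 242500 bytes
= 236.8164 KB
BDP = 1940000 bits (242500 bytes)


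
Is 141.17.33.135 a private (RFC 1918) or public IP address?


RFC 1918 private ranges:
  10.0.0.0/8 (10.0.0.0 - 10.255.255.255)
  172.16.0.0/12 (172.16.0.0 - 172.31.255.255)
  192.168.0.0/16 (192.168.0.0 - 192.168.255.255)
Public (not in any RFC 1918 range)


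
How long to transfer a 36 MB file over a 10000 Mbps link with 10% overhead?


Effective throughput = 10000 * (1 - 10/100) = 9000 Mbps
File size in Mb = 36 * 8 = 288 Mb
Time = 288 / 9000
Time = 0.032 seconds


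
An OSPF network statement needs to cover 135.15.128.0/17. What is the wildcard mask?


Subnet mask: 255.255.128.0
Wildcard = 255.255.255.255 - subnet mask
255 - 255 = 0
255 - 255 = 0
255 - 128 = 127
255 - 0 = 255
Wildcard: 0.0.127.255


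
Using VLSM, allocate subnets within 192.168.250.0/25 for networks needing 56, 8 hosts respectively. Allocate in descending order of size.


56 hosts -> /26 (62 usable): 192.168.250.0/26
8 hosts -> /28 (14 usable): 192.168.250.64/28
Allocation: 192.168.250.0/26 (56 hosts, 62 usable); 192.168.250.64/28 (8 hosts, 14 usable)


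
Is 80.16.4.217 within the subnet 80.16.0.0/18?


Subnet network: 80.16.0.0
Test IP AND mask: 80.16.0.0
Yes, 80.16.4.217 is in 80.16.0.0/18


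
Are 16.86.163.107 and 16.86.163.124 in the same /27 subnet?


Mask: 255.255.255.224
16.86.163.107 AND mask = 16.86.163.96
16.86.163.124 AND mask = 16.86.163.96
Yes, same subnet (16.86.163.96)


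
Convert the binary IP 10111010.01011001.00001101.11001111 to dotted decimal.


10111010 = 186
01011001 = 89
00001101 = 13
11001111 = 207
IP: 186.89.13.207


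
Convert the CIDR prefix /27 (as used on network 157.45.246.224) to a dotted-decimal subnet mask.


/27 means 27 network bits, 5 host bits
Binary: 11111111111111111111111111100000
Mask: 255.255.255.224


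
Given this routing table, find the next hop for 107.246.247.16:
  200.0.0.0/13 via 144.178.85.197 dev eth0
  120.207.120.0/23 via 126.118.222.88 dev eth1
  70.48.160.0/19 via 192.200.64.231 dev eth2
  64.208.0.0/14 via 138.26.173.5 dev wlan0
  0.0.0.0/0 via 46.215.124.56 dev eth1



Longest prefix match for 107.246.247.16:
  /13 200.0.0.0: no
  /23 120.207.120.0: no
  /19 70.48.160.0: no
  /14 64.208.0.0: no
  /0 0.0.0.0: MATCH
Selected: next-hop 46.215.124.56 via eth1 (matched /0)


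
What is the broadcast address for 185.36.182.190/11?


Network: 185.32.0.0/11
Host bits = 21
Set all host bits to 1:
Broadcast: 185.63.255.255


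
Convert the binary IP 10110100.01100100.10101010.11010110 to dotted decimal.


10110100 = 180
01100100 = 100
10101010 = 170
11010110 = 214
IP: 180.100.170.214


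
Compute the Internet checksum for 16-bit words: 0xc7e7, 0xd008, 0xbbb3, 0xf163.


Sum all words (with carry folding):
+ 0xc7e7 = 0xc7e7
+ 0xd008 = 0x97f0
+ 0xbbb3 = 0x53a4
+ 0xf163 = 0x4508
One's complement: ~0x4508
Checksum = 0xbaf7


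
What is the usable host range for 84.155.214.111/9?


Network: 84.128.0.0
Broadcast: 84.255.255.255
First usable = network + 1
Last usable = broadcast - 1
Range: 84.128.0.1 to 84.255.255.254


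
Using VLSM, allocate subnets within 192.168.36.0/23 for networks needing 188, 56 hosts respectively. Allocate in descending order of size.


188 hosts -> /24 (254 usable): 192.168.36.0/24
56 hosts -> /26 (62 usable): 192.168.37.0/26
Allocation: 192.168.36.0/24 (188 hosts, 254 usable); 192.168.37.0/26 (56 hosts, 62 usable)


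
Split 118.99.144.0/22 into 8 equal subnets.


New prefix = 22 + 3 = 25
Each subnet has 128 addresses
  118.99.144.0/25
  118.99.144.128/25
  118.99.145.0/25
  118.99.145.128/25
  118.99.146.0/25
  118.99.146.128/25
  118.99.147.0/25
  118.99.147.128/25
Subnets: 118.99.144.0/25, 118.99.144.128/25, 118.99.145.0/25, 118.99.145.128/25, 118.99.146.0/25, 118.99.146.128/25, 118.99.147.0/25, 118.99.147.128/25


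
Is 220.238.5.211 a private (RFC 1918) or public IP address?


RFC 1918 private ranges:
  10.0.0.0/8 (10.0.0.0 - 10.255.255.255)
  172.16.0.0/12 (172.16.0.0 - 172.31.255.255)
  192.168.0.0/16 (192.168.0.0 - 192.168.255.255)
Public (not in any RFC 1918 range)


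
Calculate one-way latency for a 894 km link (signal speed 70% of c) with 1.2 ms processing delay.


Speed = 0.7 * 3e5 km/s = 210000 km/s
Propagation delay = 894 / 210000 = 0.0043 s = 4.2571 ms
Processing delay = 1.2 ms
Total one-way latency = 5.4571 ms


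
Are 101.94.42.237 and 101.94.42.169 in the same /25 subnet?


Mask: 255.255.255.128
101.94.42.237 AND mask = 101.94.42.128
101.94.42.169 AND mask = 101.94.42.128
Yes, same subnet (101.94.42.128)


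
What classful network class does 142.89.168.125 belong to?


First octet: 142
Binary: 10001110
10xxxxxx -> Class B (128-191)
Class B, default mask 255.255.0.0 (/16)


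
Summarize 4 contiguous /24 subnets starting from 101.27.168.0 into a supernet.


Original prefix: /24
Number of subnets: 4 = 2^2
New prefix = 24 - 2 = 22
Supernet: 101.27.168.0/22


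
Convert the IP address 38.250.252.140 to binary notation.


38 = 00100110
250 = 11111010
252 = 11111100
140 = 10001100
Binary: 00100110.11111010.11111100.10001100


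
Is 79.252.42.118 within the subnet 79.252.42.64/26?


Subnet network: 79.252.42.64
Test IP AND mask: 79.252.42.64
Yes, 79.252.42.118 is in 79.252.42.64/26


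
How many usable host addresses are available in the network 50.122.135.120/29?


Host bits = 32 - 29 = 3
Total addresses = 2^3 = 8
Usable = total - 2 (network and broadcast)
Usable hosts: 6


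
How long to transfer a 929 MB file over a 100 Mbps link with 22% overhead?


Effective throughput = 100 * (1 - 22/100) = 78 Mbps
File size in Mb = 929 * 8 = 7432 Mb
Time = 7432 / 78
Time = 95.2821 seconds


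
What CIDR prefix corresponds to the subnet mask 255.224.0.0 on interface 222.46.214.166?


Binary: 11111111.11100000.00000000.00000000
Count leading 1s
Prefix: /11


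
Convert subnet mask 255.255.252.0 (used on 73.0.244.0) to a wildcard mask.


Subnet mask: 255.255.252.0
Wildcard = 255.255.255.255 - subnet mask
255 - 255 = 0
255 - 255 = 0
255 - 252 = 3
255 - 0 = 255
Wildcard: 0.0.3.255


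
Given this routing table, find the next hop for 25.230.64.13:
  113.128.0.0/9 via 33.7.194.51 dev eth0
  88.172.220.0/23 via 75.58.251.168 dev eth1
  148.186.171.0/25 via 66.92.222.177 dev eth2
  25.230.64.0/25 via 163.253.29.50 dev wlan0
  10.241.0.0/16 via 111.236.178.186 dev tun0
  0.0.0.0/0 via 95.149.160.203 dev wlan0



Longest prefix match for 25.230.64.13:
  /9 113.128.0.0: no
  /23 88.172.220.0: no
  /25 148.186.171.0: no
  /25 25.230.64.0: MATCH
  /16 10.241.0.0: no
  /0 0.0.0.0: MATCH
Selected: next-hop 163.253.29.50 via wlan0 (matched /25)


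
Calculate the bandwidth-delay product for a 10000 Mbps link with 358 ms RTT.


BDP = bandwidth * RTT
= 10000 Mbps * 358 ms
= 10000 * 1e6 * 358 / 1000 bits
= 3580000000 bits
= 447500000 bytes
= 437011.7188 KB
BDP = 3580000000 bits (447500000 bytes)


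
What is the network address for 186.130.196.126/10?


IP:   10111010.10000010.11000100.01111110
Mask: 11111111.11000000.00000000.00000000
AND operation:
Net:  10111010.10000000.00000000.00000000
Network: 186.128.0.0/10


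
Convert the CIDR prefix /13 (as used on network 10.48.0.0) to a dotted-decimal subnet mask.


/13 means 13 network bits, 19 host bits
Binary: 11111111111110000000000000000000
Mask: 255.248.0.0


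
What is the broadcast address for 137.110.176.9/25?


Network: 137.110.176.0/25
Host bits = 7
Set all host bits to 1:
Broadcast: 137.110.176.127


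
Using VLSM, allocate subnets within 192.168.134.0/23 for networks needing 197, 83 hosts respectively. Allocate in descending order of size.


197 hosts -> /24 (254 usable): 192.168.134.0/24
83 hosts -> /25 (126 usable): 192.168.135.0/25
Allocation: 192.168.134.0/24 (197 hosts, 254 usable); 192.168.135.0/25 (83 hosts, 126 usable)


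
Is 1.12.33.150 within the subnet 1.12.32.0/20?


Subnet network: 1.12.32.0
Test IP AND mask: 1.12.32.0
Yes, 1.12.33.150 is in 1.12.32.0/20


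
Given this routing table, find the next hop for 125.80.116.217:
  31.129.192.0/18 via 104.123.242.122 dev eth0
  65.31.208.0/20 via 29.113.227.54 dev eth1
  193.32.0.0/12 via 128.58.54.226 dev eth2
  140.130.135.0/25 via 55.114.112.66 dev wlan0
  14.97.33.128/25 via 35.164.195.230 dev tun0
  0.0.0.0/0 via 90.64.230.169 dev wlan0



Longest prefix match for 125.80.116.217:
  /18 31.129.192.0: no
  /20 65.31.208.0: no
  /12 193.32.0.0: no
  /25 140.130.135.0: no
  /25 14.97.33.128: no
  /0 0.0.0.0: MATCH
Selected: next-hop 90.64.230.169 via wlan0 (matched /0)


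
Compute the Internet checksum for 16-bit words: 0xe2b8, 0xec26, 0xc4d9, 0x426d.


Sum all words (with carry folding):
+ 0xe2b8 = 0xe2b8
+ 0xec26 = 0xcedf
+ 0xc4d9 = 0x93b9
+ 0x426d = 0xd626
One's complement: ~0xd626
Checksum = 0x29d9


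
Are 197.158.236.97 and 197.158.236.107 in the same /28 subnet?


Mask: 255.255.255.240
197.158.236.97 AND mask = 197.158.236.96
197.158.236.107 AND mask = 197.158.236.96
Yes, same subnet (197.158.236.96)


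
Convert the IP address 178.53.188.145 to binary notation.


178 = 10110010
53 = 00110101
188 = 10111100
145 = 10010001
Binary: 10110010.00110101.10111100.10010001


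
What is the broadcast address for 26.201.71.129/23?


Network: 26.201.70.0/23
Host bits = 9
Set all host bits to 1:
Broadcast: 26.201.71.255


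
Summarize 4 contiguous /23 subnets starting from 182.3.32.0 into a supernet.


Original prefix: /23
Number of subnets: 4 = 2^2
New prefix = 23 - 2 = 21
Supernet: 182.3.32.0/21


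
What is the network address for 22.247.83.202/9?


IP:   00010110.11110111.01010011.11001010
Mask: 11111111.10000000.00000000.00000000
AND operation:
Net:  00010110.10000000.00000000.00000000
Network: 22.128.0.0/9


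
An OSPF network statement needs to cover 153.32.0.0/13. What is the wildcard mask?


Subnet mask: 255.248.0.0
Wildcard = 255.255.255.255 - subnet mask
255 - 255 = 0
255 - 248 = 7
255 - 0 = 255
255 - 0 = 255
Wildcard: 0.7.255.255


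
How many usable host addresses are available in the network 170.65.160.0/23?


Host bits = 32 - 23 = 9
Total addresses = 2^9 = 512
Usable = total - 2 (network and broadcast)
Usable hosts: 510


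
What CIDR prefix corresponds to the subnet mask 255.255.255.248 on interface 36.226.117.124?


Binary: 11111111.11111111.11111111.11111000
Count leading 1s
Prefix: /29


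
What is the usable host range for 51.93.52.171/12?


Network: 51.80.0.0
Broadcast: 51.95.255.255
First usable = network + 1
Last usable = broadcast - 1
Range: 51.80.0.1 to 51.95.255.254


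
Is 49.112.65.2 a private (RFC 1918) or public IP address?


RFC 1918 private ranges:
  10.0.0.0/8 (10.0.0.0 - 10.255.255.255)
  172.16.0.0/12 (172.16.0.0 - 172.31.255.255)
  192.168.0.0/16 (192.168.0.0 - 192.168.255.255)
Public (not in any RFC 1918 range)


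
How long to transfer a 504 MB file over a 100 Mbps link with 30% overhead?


Effective throughput = 100 * (1 - 30/100) = 70 Mbps
File size in Mb = 504 * 8 = 4032 Mb
Time = 4032 / 70
Time = 57.6 seconds


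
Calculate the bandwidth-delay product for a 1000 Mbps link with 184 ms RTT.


BDP = bandwidth * RTT
= 1000 Mbps * 184 ms
= 1000 * 1e6 * 184 / 1000 bits
= 184000000 bits
= 23000000 bytes
= 22460.9375 KB
BDP = 184000000 bits (23000000 bytes)


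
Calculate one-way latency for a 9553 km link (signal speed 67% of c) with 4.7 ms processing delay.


Speed = 0.67 * 3e5 km/s = 201000 km/s
Propagation delay = 9553 / 201000 = 0.0475 s = 47.5274 ms
Processing delay = 4.7 ms
Total one-way latency = 52.2274 ms


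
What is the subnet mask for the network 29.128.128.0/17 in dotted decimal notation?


/17 means 17 network bits, 15 host bits
Binary: 11111111111111111000000000000000
Mask: 255.255.128.0


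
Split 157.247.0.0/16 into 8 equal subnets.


New prefix = 16 + 3 = 19
Each subnet has 8192 addresses
  157.247.0.0/19
  157.247.32.0/19
  157.247.64.0/19
  157.247.96.0/19
  157.247.128.0/19
  157.247.160.0/19
  157.247.192.0/19
  157.247.224.0/19
Subnets: 157.247.0.0/19, 157.247.32.0/19, 157.247.64.0/19, 157.247.96.0/19, 157.247.128.0/19, 157.247.160.0/19, 157.247.192.0/19, 157.247.224.0/19


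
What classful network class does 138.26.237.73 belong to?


First octet: 138
Binary: 10001010
10xxxxxx -> Class B (128-191)
Class B, default mask 255.255.0.0 (/16)


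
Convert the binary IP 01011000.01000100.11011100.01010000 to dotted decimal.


01011000 = 88
01000100 = 68
11011100 = 220
01010000 = 80
IP: 88.68.220.80


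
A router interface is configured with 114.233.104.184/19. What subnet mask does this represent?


/19 means 19 network bits, 13 host bits
Binary: 11111111111111111110000000000000
Mask: 255.255.224.0


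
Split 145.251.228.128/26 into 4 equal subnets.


New prefix = 26 + 2 = 28
Each subnet has 16 addresses
  145.251.228.128/28
  145.251.228.144/28
  145.251.228.160/28
  145.251.228.176/28
Subnets: 145.251.228.128/28, 145.251.228.144/28, 145.251.228.160/28, 145.251.228.176/28


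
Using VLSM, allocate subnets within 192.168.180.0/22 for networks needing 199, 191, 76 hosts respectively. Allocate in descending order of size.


199 hosts -> /24 (254 usable): 192.168.180.0/24
191 hosts -> /24 (254 usable): 192.168.181.0/24
76 hosts -> /25 (126 usable): 192.168.182.0/25
Allocation: 192.168.180.0/24 (199 hosts, 254 usable); 192.168.181.0/24 (191 hosts, 254 usable); 192.168.182.0/25 (76 hosts, 126 usable)


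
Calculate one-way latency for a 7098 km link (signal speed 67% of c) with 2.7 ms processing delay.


Speed = 0.67 * 3e5 km/s = 201000 km/s
Propagation delay = 7098 / 201000 = 0.0353 s = 35.3134 ms
Processing delay = 2.7 ms
Total one-way latency = 38.0134 ms


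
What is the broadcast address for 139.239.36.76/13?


Network: 139.232.0.0/13
Host bits = 19
Set all host bits to 1:
Broadcast: 139.239.255.255


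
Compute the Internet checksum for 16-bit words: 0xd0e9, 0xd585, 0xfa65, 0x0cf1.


Sum all words (with carry folding):
+ 0xd0e9 = 0xd0e9
+ 0xd585 = 0xa66f
+ 0xfa65 = 0xa0d5
+ 0x0cf1 = 0xadc6
One's complement: ~0xadc6
Checksum = 0x5239


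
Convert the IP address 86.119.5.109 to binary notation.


86 = 01010110
119 = 01110111
5 = 00000101
109 = 01101101
Binary: 01010110.01110111.00000101.01101101


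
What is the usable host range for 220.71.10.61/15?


Network: 220.70.0.0
Broadcast: 220.71.255.255
First usable = network + 1
Last usable = broadcast - 1
Range: 220.70.0.1 to 220.71.255.254


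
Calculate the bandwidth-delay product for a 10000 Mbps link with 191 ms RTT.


BDP = bandwidth * RTT
= 10000 Mbps * 191 ms
= 10000 * 1e6 * 191 / 1000 bits
= 1910000000 bits
= 238750000 bytes
= 233154.2969 KB
BDP = 1910000000 bits (238750000 bytes)


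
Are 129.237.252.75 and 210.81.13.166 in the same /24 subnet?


Mask: 255.255.255.0
129.237.252.75 AND mask = 129.237.252.0
210.81.13.166 AND mask = 210.81.13.0
No, different subnets (129.237.252.0 vs 210.81.13.0)


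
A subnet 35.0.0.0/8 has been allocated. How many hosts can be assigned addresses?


Host bits = 32 - 8 = 24
Total addresses = 2^24 = 16777216
Usable = total - 2 (network and broadcast)
Usable hosts: 16777214


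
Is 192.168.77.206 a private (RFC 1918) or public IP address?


RFC 1918 private ranges:
  10.0.0.0/8 (10.0.0.0 - 10.255.255.255)
  172.16.0.0/12 (172.16.0.0 - 172.31.255.255)
  192.168.0.0/16 (192.168.0.0 - 192.168.255.255)
Private (in 192.168.0.0/16)


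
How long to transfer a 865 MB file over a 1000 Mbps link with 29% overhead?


Effective throughput = 1000 * (1 - 29/100) = 710 Mbps
File size in Mb = 865 * 8 = 6920 Mb
Time = 6920 / 710
Time = 9.7465 seconds


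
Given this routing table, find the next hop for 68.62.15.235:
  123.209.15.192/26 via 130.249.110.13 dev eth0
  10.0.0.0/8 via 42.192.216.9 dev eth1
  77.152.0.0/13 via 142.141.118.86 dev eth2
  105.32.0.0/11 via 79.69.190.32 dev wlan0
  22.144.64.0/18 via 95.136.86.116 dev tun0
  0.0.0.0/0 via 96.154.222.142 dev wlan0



Longest prefix match for 68.62.15.235:
  /26 123.209.15.192: no
  /8 10.0.0.0: no
  /13 77.152.0.0: no
  /11 105.32.0.0: no
  /18 22.144.64.0: no
  /0 0.0.0.0: MATCH
Selected: next-hop 96.154.222.142 via wlan0 (matched /0)


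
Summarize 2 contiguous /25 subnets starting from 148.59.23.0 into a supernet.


Original prefix: /25
Number of subnets: 2 = 2^1
New prefix = 25 - 1 = 24
Supernet: 148.59.23.0/24


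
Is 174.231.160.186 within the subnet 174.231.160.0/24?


Subnet network: 174.231.160.0
Test IP AND mask: 174.231.160.0
Yes, 174.231.160.186 is in 174.231.160.0/24


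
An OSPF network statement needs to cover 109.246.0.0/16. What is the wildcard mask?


Subnet mask: 255.255.0.0
Wildcard = 255.255.255.255 - subnet mask
255 - 255 = 0
255 - 255 = 0
255 - 0 = 255
255 - 0 = 255
Wildcard: 0.0.255.255


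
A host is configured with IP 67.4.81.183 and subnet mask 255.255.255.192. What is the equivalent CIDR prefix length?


Binary: 11111111.11111111.11111111.11000000
Count leading 1s
Prefix: /26


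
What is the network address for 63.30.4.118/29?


IP:   00111111.00011110.00000100.01110110
Mask: 11111111.11111111.11111111.11111000
AND operation:
Net:  00111111.00011110.00000100.01110000
Network: 63.30.4.112/29


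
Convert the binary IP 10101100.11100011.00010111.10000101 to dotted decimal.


10101100 = 172
11100011 = 227
00010111 = 23
10000101 = 133
IP: 172.227.23.133


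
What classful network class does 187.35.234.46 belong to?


First octet: 187
Binary: 10111011
10xxxxxx -> Class B (128-191)
Class B, default mask 255.255.0.0 (/16)


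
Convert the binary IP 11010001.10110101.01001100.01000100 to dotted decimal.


11010001 = 209
10110101 = 181
01001100 = 76
01000100 = 68
IP: 209.181.76.68


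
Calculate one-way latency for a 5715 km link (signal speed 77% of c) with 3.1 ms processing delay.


Speed = 0.77 * 3e5 km/s = 231000 km/s
Propagation delay = 5715 / 231000 = 0.0247 s = 24.7403 ms
Processing delay = 3.1 ms
Total one-way latency = 27.8403 ms


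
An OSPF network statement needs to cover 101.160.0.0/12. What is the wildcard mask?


Subnet mask: 255.240.0.0
Wildcard = 255.255.255.255 - subnet mask
255 - 255 = 0
255 - 240 = 15
255 - 0 = 255
255 - 0 = 255
Wildcard: 0.15.255.255


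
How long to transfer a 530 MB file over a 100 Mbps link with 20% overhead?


Effective throughput = 100 * (1 - 20/100) = 80 Mbps
File size in Mb = 530 * 8 = 4240 Mb
Time = 4240 / 80
Time = 53 seconds


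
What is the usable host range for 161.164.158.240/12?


Network: 161.160.0.0
Broadcast: 161.175.255.255
First usable = network + 1
Last usable = broadcast - 1
Range: 161.160.0.1 to 161.175.255.254


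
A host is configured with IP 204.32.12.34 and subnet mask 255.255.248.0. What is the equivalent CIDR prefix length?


Binary: 11111111.11111111.11111000.00000000
Count leading 1s
Prefix: /21


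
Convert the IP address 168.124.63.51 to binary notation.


168 = 10101000
124 = 01111100
63 = 00111111
51 = 00110011
Binary: 10101000.01111100.00111111.00110011


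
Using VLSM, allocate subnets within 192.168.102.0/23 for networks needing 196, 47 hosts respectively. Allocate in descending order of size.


196 hosts -> /24 (254 usable): 192.168.102.0/24
47 hosts -> /26 (62 usable): 192.168.103.0/26
Allocation: 192.168.102.0/24 (196 hosts, 254 usable); 192.168.103.0/26 (47 hosts, 62 usable)


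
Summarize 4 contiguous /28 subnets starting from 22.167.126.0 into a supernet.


Original prefix: /28
Number of subnets: 4 = 2^2
New prefix = 28 - 2 = 26
Supernet: 22.167.126.0/26


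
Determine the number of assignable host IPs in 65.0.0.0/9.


Host bits = 32 - 9 = 23
Total addresses = 2^23 = 8388608
Usable = total - 2 (network and broadcast)
Usable hosts: 8388606


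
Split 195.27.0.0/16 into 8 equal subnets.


New prefix = 16 + 3 = 19
Each subnet has 8192 addresses
  195.27.0.0/19
  195.27.32.0/19
  195.27.64.0/19
  195.27.96.0/19
  195.27.128.0/19
  195.27.160.0/19
  195.27.192.0/19
  195.27.224.0/19
Subnets: 195.27.0.0/19, 195.27.32.0/19, 195.27.64.0/19, 195.27.96.0/19, 195.27.128.0/19, 195.27.160.0/19, 195.27.192.0/19, 195.27.224.0/19


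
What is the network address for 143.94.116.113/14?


IP:   10001111.01011110.01110100.01110001
Mask: 11111111.11111100.00000000.00000000
AND operation:
Net:  10001111.01011100.00000000.00000000
Network: 143.92.0.0/14


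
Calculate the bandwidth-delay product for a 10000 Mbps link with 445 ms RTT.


BDP = bandwidth * RTT
= 10000 Mbps * 445 ms
= 10000 * 1e6 * 445 / 1000 bits
= 4450000000 bits
= 556250000 bytes
= 543212.8906 KB
BDP = 4450000000 bits (556250000 bytes)


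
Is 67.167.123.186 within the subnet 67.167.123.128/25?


Subnet network: 67.167.123.128
Test IP AND mask: 67.167.123.128
Yes, 67.167.123.186 is in 67.167.123.128/25


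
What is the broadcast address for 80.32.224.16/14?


Network: 80.32.0.0/14
Host bits = 18
Set all host bits to 1:
Broadcast: 80.35.255.255


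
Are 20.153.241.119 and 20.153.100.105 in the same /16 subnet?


Mask: 255.255.0.0
20.153.241.119 AND mask = 20.153.0.0
20.153.100.105 AND mask = 20.153.0.0
Yes, same subnet (20.153.0.0)


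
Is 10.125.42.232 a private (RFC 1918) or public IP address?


RFC 1918 private ranges:
  10.0.0.0/8 (10.0.0.0 - 10.255.255.255)
  172.16.0.0/12 (172.16.0.0 - 172.31.255.255)
  192.168.0.0/16 (192.168.0.0 - 192.168.255.255)
Private (in 10.0.0.0/8)


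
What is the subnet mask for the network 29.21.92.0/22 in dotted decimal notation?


/22 means 22 network bits, 10 host bits
Binary: 11111111111111111111110000000000
Mask: 255.255.252.0


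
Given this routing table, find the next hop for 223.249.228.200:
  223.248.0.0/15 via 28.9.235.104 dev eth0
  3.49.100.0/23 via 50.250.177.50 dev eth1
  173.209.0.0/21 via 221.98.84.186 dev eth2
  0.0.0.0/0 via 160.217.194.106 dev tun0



Longest prefix match for 223.249.228.200:
  /15 223.248.0.0: MATCH
  /23 3.49.100.0: no
  /21 173.209.0.0: no
  /0 0.0.0.0: MATCH
Selected: next-hop 28.9.235.104 via eth0 (matched /15)


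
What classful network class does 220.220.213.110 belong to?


First octet: 220
Binary: 11011100
110xxxxx -> Class C (192-223)
Class C, default mask 255.255.255.0 (/24)


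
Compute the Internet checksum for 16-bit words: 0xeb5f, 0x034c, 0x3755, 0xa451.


Sum all words (with carry folding):
+ 0xeb5f = 0xeb5f
+ 0x034c = 0xeeab
+ 0x3755 = 0x2601
+ 0xa451 = 0xca52
One's complement: ~0xca52
Checksum = 0x35ad


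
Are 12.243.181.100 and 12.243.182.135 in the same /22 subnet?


Mask: 255.255.252.0
12.243.181.100 AND mask = 12.243.180.0
12.243.182.135 AND mask = 12.243.180.0
Yes, same subnet (12.243.180.0)


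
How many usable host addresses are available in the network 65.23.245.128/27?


Host bits = 32 - 27 = 5
Total addresses = 2^5 = 32
Usable = total - 2 (network and broadcast)
Usable hosts: 30


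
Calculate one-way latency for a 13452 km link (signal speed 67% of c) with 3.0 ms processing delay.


Speed = 0.67 * 3e5 km/s = 201000 km/s
Propagation delay = 13452 / 201000 = 0.0669 s = 66.9254 ms
Processing delay = 3.0 ms
Total one-way latency = 69.9254 ms


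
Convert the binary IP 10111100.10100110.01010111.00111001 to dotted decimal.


10111100 = 188
10100110 = 166
01010111 = 87
00111001 = 57
IP: 188.166.87.57


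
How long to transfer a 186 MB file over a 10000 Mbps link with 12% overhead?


Effective throughput = 10000 * (1 - 12/100) = 8800 Mbps
File size in Mb = 186 * 8 = 1488 Mb
Time = 1488 / 8800
Time = 0.1691 seconds


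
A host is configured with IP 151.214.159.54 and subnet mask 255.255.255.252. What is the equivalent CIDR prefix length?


Binary: 11111111.11111111.11111111.11111100
Count leading 1s
Prefix: /30


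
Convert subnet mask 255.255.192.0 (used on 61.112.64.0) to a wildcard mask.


Subnet mask: 255.255.192.0
Wildcard = 255.255.255.255 - subnet mask
255 - 255 = 0
255 - 255 = 0
255 - 192 = 63
255 - 0 = 255
Wildcard: 0.0.63.255


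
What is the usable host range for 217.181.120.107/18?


Network: 217.181.64.0
Broadcast: 217.181.127.255
First usable = network + 1
Last usable = broadcast - 1
Range: 217.181.64.1 to 217.181.127.254


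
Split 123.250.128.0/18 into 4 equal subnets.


New prefix = 18 + 2 = 20
Each subnet has 4096 addresses
  123.250.128.0/20
  123.250.144.0/20
  123.250.160.0/20
  123.250.176.0/20
Subnets: 123.250.128.0/20, 123.250.144.0/20, 123.250.160.0/20, 123.250.176.0/20


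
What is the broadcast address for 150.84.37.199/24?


Network: 150.84.37.0/24
Host bits = 8
Set all host bits to 1:
Broadcast: 150.84.37.255


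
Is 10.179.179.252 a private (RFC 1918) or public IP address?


RFC 1918 private ranges:
  10.0.0.0/8 (10.0.0.0 - 10.255.255.255)
  172.16.0.0/12 (172.16.0.0 - 172.31.255.255)
  192.168.0.0/16 (192.168.0.0 - 192.168.255.255)
Private (in 10.0.0.0/8)


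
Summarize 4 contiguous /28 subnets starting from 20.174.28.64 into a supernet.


Original prefix: /28
Number of subnets: 4 = 2^2
New prefix = 28 - 2 = 26
Supernet: 20.174.28.64/26


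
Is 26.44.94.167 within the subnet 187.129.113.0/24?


Subnet network: 187.129.113.0
Test IP AND mask: 26.44.94.0
No, 26.44.94.167 is not in 187.129.113.0/24


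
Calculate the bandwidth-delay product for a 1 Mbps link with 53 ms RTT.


BDP = bandwidth * RTT
= 1 Mbps * 53 ms
= 1 * 1e6 * 53 / 1000 bits
= 53000 bits
= 6625 bytes
= 6.4697 KB
BDP = 53000 bits (6625 bytes)


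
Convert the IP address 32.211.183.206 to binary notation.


32 = 00100000
211 = 11010011
183 = 10110111
206 = 11001110
Binary: 00100000.11010011.10110111.11001110


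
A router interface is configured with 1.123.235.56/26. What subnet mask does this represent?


/26 means 26 network bits, 6 host bits
Binary: 11111111111111111111111111000000
Mask: 255.255.255.192


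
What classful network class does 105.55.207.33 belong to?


First octet: 105
Binary: 01101001
0xxxxxxx -> Class A (1-126)
Class A, default mask 255.0.0.0 (/8)


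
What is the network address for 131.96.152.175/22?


IP:   10000011.01100000.10011000.10101111
Mask: 11111111.11111111.11111100.00000000
AND operation:
Net:  10000011.01100000.10011000.00000000
Network: 131.96.152.0/22


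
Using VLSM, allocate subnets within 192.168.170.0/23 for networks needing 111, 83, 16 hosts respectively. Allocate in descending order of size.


111 hosts -> /25 (126 usable): 192.168.170.0/25
83 hosts -> /25 (126 usable): 192.168.170.128/25
16 hosts -> /27 (30 usable): 192.168.171.0/27
Allocation: 192.168.170.0/25 (111 hosts, 126 usable); 192.168.170.128/25 (83 hosts, 126 usable); 192.168.171.0/27 (16 hosts, 30 usable)


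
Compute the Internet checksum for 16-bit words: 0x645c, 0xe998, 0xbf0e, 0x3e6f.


Sum all words (with carry folding):
+ 0x645c = 0x645c
+ 0xe998 = 0x4df5
+ 0xbf0e = 0x0d04
+ 0x3e6f = 0x4b73
One's complement: ~0x4b73
Checksum = 0xb48c


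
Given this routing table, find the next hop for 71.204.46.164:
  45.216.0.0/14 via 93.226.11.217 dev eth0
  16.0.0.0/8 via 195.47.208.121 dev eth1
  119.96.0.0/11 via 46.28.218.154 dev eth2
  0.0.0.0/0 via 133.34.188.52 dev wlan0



Longest prefix match for 71.204.46.164:
  /14 45.216.0.0: no
  /8 16.0.0.0: no
  /11 119.96.0.0: no
  /0 0.0.0.0: MATCH
Selected: next-hop 133.34.188.52 via wlan0 (matched /0)


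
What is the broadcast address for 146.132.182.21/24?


Network: 146.132.182.0/24
Host bits = 8
Set all host bits to 1:
Broadcast: 146.132.182.255


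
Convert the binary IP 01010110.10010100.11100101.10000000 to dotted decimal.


01010110 = 86
10010100 = 148
11100101 = 229
10000000 = 128
IP: 86.148.229.128


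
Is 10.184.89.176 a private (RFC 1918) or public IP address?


RFC 1918 private ranges:
  10.0.0.0/8 (10.0.0.0 - 10.255.255.255)
  172.16.0.0/12 (172.16.0.0 - 172.31.255.255)
  192.168.0.0/16 (192.168.0.0 - 192.168.255.255)
Private (in 10.0.0.0/8)


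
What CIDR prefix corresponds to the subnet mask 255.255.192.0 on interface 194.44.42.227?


Binary: 11111111.11111111.11000000.00000000
Count leading 1s
Prefix: /18


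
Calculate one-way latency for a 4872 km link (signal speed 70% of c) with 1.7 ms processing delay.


Speed = 0.7 * 3e5 km/s = 210000 km/s
Propagation delay = 4872 / 210000 = 0.0232 s = 23.2 ms
Processing delay = 1.7 ms
Total one-way latency = 24.9 ms


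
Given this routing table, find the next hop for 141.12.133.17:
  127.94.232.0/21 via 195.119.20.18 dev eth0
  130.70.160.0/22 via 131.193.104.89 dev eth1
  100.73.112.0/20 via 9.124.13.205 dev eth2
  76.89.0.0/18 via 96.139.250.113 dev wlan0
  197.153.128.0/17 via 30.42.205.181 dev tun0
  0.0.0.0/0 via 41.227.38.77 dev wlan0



Longest prefix match for 141.12.133.17:
  /21 127.94.232.0: no
  /22 130.70.160.0: no
  /20 100.73.112.0: no
  /18 76.89.0.0: no
  /17 197.153.128.0: no
  /0 0.0.0.0: MATCH
Selected: next-hop 41.227.38.77 via wlan0 (matched /0)
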